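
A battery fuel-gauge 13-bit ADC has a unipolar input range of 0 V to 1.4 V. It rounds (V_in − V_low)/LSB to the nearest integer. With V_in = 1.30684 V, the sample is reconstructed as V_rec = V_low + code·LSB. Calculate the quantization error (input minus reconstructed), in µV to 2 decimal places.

Step size: 1.4 V ÷ 2^13 = 170.90 µV.
(1.30684 − 0)/0.000170898 = 7646.8809; round gives code 7647.
V_rec = 0 + 7647·0.000170898 = 1.3068604 V.
Error = 1.30684 − 1.3068604 = -2.03516e-05 V = -20.35 µV.

-20.35 µV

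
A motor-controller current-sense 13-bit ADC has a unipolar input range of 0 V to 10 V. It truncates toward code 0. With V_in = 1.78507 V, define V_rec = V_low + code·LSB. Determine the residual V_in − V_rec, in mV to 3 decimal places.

One LSB is 10 V / 8192 = 1.221 mV.
(V_in − V_low)/LSB = (1.78507 − 0)/0.0012207 = 1462.3293 → code 1462 (floor).
Reconstructed: 1.784668 V.
Difference: 0.000402031 V → 0.402 mV.

0.402 mV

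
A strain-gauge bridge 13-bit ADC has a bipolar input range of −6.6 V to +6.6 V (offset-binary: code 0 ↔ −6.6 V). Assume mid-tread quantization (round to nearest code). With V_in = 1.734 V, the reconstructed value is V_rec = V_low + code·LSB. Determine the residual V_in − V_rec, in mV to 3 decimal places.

0.211 mV

Step size: 13.2 V ÷ 2^13 = 1.611 mV.
Scaled input = 5172.1309 LSBs, so code = 5172.
Code 5172 maps back to (−6.6) + 5172×0.00161133 V = 1.7337891 V.
Difference: 0.000210937 V → 0.211 mV.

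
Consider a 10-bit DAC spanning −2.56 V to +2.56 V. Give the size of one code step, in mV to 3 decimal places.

5.000 mV

Full-scale span = 5.12 V.
LSB = 5.12 / 2^10 = 5.12 / 1024 = 0.005 V = 5.000 mV.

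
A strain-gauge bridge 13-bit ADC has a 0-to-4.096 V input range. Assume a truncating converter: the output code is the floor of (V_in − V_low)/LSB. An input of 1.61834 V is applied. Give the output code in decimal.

code 3236

Full-scale span = 4.096 V; LSB = 4.096/2^13 = 0.500 mV.
(1.61834 − 0) / 0.0005 = 3236.680 LSBs.
Floor → code 3236.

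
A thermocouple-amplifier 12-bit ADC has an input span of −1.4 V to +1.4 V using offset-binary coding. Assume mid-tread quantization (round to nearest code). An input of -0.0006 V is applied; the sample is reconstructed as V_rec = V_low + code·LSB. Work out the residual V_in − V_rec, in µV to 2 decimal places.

83.59 µV

Step size: 2.8 V ÷ 2^12 = 0.684 mV.
Scaled input = 2047.1223 LSBs, so code = 2047.
Reconstructed: -0.00068359375 V.
V_in − V_rec = 8.35937e-05 V = 83.59 µV.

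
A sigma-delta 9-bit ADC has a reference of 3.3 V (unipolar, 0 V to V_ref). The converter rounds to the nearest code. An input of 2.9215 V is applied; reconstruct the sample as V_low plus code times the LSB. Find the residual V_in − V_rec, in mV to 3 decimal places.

Step size: 3.3 V ÷ 2^9 = 6.445 mV.
(2.9215 − 0)/0.00644531 = 453.2752; round gives code 453.
V_rec = 0 + 453·0.00644531 = 2.9197266 V.
Error = 2.9215 − 2.9197266 = 0.00177344 V = 1.773 mV.

1.773 mV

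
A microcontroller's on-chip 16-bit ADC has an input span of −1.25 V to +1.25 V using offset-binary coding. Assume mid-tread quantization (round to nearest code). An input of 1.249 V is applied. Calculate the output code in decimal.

code 65510

With 65536 levels over 2.5 V, one step is 38.15 µV.
(V_in − V_low)/LSB = (1.249 − (−1.25)) / 3.8147e-05 = 65509.786.
So the output code is 65510.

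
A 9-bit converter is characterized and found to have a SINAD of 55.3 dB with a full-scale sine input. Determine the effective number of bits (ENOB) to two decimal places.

8.89 bits

ENOB = (SINAD − 1.76) / 6.02 = (55.3 − 1.76)/6.02 = 8.894.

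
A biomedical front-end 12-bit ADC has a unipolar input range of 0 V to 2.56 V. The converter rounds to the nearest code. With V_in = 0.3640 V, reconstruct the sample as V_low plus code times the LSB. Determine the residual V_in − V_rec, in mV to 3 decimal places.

LSB = 2.56/2^12 = 0.625 mV.
(0.3640 − 0)/0.000625 = 582.4000; round gives code 582.
Reconstructed: 0.36375 V.
Difference: 0.00025 V → 0.250 mV.

0.250 mV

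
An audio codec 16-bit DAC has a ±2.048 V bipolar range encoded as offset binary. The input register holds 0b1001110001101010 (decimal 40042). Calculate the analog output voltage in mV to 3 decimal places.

LSB = 4.096 V / 2^16 = 62.50 µV.
Code 0b1001110001101010 = 40042 decimal.
V_out = (−2.048) + 40042 × 6.25e-05 V = 0.454625 V.
= 454.625 mV.

454.625 mV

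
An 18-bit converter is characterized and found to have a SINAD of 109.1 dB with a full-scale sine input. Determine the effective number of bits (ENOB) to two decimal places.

17.83 bits

ENOB = (SINAD − 1.76) / 6.02 = (109.1 − 1.76)/6.02 = 17.831.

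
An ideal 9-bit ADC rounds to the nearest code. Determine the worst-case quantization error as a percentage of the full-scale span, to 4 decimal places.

Rounding → worst-case error = ½ LSB = V_FS/2^10, so 100/1024 = 0.0976562 % of full scale.

0.0977 %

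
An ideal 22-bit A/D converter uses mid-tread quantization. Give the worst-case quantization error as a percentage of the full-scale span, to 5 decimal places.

Rounding → worst-case error = ½ LSB = V_FS/2^23, so 100/8388608 = 1.19209e-05 % of full scale.

0.00001 %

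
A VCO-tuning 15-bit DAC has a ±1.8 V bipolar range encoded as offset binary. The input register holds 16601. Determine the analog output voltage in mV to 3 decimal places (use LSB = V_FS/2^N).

23.840 mV

LSB = 3.6 V / 2^15 = 109.86 µV.
V_out = (−1.8) + 16601 × 0.000109863 V = 0.0238403 V.
= 23.840 mV.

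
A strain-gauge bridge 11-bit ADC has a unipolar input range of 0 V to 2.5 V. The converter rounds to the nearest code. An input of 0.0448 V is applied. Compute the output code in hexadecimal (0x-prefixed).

code 0x25 (decimal 37)

With 2048 levels over 2.5 V, one step is 1.221 mV.
(0.0448 − 0) / 0.0012207 = 36.700 LSBs.
So the output code is 37.
In hexadecimal (0x-prefixed): 0x25.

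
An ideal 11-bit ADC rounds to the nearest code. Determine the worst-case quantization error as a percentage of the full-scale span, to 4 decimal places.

Rounding → worst-case error = ½ LSB = V_FS/2^12, so 100/4096 = 0.0244141 % of full scale.

0.0244 %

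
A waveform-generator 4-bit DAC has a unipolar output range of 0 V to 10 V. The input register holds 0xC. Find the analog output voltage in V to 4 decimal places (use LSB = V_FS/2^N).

7.5000 V

LSB = 10 V / 2^4 = 0.6250 V.
Code 0xC = 12 decimal.
V_out = 0 + 12 × 0.625 V = 7.5 V.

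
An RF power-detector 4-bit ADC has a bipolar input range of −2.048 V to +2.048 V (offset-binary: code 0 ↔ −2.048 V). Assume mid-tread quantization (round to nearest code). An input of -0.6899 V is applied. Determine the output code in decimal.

With 16 levels over 4.096 V, one step is 256.000 mV.
Input sits at 5.305 steps above V_low.
So the output code is 5.

code 5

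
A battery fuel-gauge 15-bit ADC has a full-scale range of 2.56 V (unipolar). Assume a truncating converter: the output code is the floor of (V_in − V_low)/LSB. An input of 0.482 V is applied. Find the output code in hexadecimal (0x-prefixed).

With 32768 levels over 2.56 V, one step is 78.12 µV.
Input sits at 6169.600 steps above V_low.
Floor → code 6169.
In hexadecimal (0x-prefixed): 0x1819.

code 0x1819 (decimal 6169)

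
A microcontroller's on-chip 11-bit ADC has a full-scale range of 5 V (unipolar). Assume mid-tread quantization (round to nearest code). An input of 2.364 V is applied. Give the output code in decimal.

With 2048 levels over 5 V, one step is 2.441 mV.
(V_in − V_low)/LSB = (2.364 − 0) / 0.00244141 = 968.294.
So the output code is 968.

code 968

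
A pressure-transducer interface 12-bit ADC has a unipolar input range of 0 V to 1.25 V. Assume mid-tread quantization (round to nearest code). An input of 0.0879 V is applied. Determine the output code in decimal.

Full-scale span = 1.25 V; LSB = 1.25/2^12 = 305.18 µV.
(0.0879 − 0) / 0.000305176 = 288.031 LSBs.
round(288.031) = 288.

code 288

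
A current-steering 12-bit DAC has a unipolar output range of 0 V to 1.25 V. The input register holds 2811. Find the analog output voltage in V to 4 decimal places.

0.8578 V

LSB = 1.25 V / 2^12 = 305.18 µV.
V_out = 0 + 2811 × 0.000305176 V = 0.857849 V.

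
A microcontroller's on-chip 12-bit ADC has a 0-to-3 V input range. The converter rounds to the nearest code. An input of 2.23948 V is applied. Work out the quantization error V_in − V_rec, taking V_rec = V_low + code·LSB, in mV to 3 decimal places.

One LSB is 3 V / 4096 = 0.732 mV.
Scaled input = 3057.6367 LSBs, so code = 3058.
V_rec = 0 + 3058·0.000732422 = 2.2397461 V.
Difference: -0.000266094 V → -0.266 mV.

-0.266 mV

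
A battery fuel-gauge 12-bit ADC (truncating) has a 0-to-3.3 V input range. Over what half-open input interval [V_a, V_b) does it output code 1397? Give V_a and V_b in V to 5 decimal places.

LSB = 3.3/2^12 = 0.806 mV.
V_a = V_low + 1397·LSB = 1.12551 V; V_b = V_low + 1398·LSB = 1.12632 V.

[1.12551 V, 1.12632 V)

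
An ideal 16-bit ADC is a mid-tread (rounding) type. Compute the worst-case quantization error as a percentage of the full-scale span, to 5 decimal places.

Rounding → worst-case error = ½ LSB = V_FS/2^17, so 100/131072 = 0.000762939 % of full scale.

0.00076 %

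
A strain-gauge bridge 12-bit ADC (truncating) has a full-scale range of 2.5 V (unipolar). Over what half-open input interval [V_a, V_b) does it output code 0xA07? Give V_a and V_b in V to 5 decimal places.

LSB = 2.5/2^12 = 0.610 mV.
Code 0xA07 = 2567 decimal.
V_a = V_low + 2567·LSB = 1.56677 V; V_b = V_low + 2568·LSB = 1.56738 V.

[1.56677 V, 1.56738 V)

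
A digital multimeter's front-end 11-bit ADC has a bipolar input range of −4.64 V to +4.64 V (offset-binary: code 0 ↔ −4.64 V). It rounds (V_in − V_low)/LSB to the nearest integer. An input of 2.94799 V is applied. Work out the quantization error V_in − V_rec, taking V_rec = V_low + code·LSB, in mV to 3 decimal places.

-1.854 mV

LSB = 9.28/2^11 = 4.531 mV.
(V_in − V_low)/LSB = (2.94799 − (−4.64))/0.00453125 = 1674.5909 → code 1675 (round).
V_rec = (−4.64) + 1675·0.00453125 = 2.9498437 V.
V_in − V_rec = -0.00185375 V = -1.854 mV.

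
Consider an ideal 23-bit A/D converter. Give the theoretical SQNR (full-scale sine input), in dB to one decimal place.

140.2 dB

SNR ≈ 6.02·N + 1.76 dB = 6.02·23 + 1.76 = 140.22 dB.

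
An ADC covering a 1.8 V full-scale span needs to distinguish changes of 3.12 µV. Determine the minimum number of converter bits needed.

20 bits

Number of steps required ≥ 1.8 V / 3.12 µV = 576923.08.
Need 2^N ≥ 576923.08; 2^19 = 524288, 2^20 = 1048576.
Minimum N = 20.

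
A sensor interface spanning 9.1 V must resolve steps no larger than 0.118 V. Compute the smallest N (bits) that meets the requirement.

Number of steps required ≥ 9.1 V / 0.118 V = 77.12.
Need 2^N ≥ 77.12; 2^6 = 64, 2^7 = 128.
Minimum N = 7.

7 bits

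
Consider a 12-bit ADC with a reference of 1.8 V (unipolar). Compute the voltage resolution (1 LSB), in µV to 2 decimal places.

439.45 µV

Full-scale span = 1.8 V.
LSB = 1.8 / 2^12 = 1.8 / 4096 = 0.000439453 V = 439.45 µV.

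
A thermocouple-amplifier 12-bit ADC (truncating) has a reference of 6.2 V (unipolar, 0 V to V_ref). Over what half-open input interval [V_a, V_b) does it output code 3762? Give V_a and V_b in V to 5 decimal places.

[5.69443 V, 5.69595 V)

LSB = 6.2/2^12 = 1.514 mV.
V_a = V_low + 3762·LSB = 5.69443 V; V_b = V_low + 3763·LSB = 5.69595 V.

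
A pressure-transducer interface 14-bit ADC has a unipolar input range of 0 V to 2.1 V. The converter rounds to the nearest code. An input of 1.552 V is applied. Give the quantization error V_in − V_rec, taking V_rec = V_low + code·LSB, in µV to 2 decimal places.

-56.88 µV

One LSB is 2.1 V / 16384 = 128.17 µV.
(1.552 − 0)/0.000128174 = 12108.5562; round gives code 12109.
Code 12109 maps back to 0 + 12109×0.000128174 V = 1.5520569 V.
V_in − V_rec = -5.68848e-05 V = -56.88 µV.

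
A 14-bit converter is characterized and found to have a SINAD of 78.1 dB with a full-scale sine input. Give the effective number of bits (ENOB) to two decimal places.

ENOB = (SINAD − 1.76) / 6.02 = (78.1 − 1.76)/6.02 = 12.681.

12.68 bits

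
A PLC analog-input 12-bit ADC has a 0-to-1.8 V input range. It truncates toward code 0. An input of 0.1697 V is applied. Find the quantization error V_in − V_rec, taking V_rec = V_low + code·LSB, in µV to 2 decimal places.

71.09 µV

LSB = 1.8/2^12 = 439.45 µV.
(0.1697 − 0)/0.000439453 = 386.1618; ⌊·⌋ gives code 386.
Code 386 maps back to 0 + 386×0.000439453 V = 0.16962891 V.
Difference: 7.10938e-05 V → 71.09 µV.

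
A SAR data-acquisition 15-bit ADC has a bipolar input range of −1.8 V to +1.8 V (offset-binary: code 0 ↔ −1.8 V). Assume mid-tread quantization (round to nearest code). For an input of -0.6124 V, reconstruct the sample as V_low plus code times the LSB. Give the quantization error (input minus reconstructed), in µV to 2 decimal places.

-22.07 µV

LSB = 3.6/2^15 = 109.86 µV.
(V_in − V_low)/LSB = (-0.6124 − (−1.8))/0.000109863 = 10809.7991 → code 10810 (round).
V_rec = (−1.8) + 10810·0.000109863 = -0.61237793 V.
V_in − V_rec = -2.20703e-05 V = -22.07 µV.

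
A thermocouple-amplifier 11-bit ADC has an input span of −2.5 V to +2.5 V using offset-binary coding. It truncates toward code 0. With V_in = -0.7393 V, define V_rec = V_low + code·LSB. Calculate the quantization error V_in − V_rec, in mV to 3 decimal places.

0.446 mV

Step size: 5 V ÷ 2^11 = 2.441 mV.
(V_in − V_low)/LSB = (-0.7393 − (−2.5))/0.00244141 = 721.1827 → code 721 (floor).
Code 721 maps back to (−2.5) + 721×0.00244141 V = -0.73974609 V.
Difference: 0.000446094 V → 0.446 mV.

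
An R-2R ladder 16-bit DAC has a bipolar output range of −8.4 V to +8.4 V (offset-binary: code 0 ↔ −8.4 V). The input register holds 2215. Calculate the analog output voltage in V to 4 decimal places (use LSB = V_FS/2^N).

-7.8322 V

LSB = 16.8 V / 2^16 = 256.35 µV.
V_out = (−8.4) + 2215 × 0.000256348 V = -7.83219 V.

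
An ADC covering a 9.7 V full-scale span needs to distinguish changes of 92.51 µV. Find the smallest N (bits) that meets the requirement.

17 bits

Number of steps required ≥ 9.7 V / 92.51 µV = 104853.53.
Need 2^N ≥ 104853.53; 2^16 = 65536, 2^17 = 131072.
Minimum N = 17.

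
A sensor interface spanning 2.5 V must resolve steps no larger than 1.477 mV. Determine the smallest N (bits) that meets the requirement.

11 bits

Number of steps required ≥ 2.5 V / 1.477 mV = 1692.62.
Need 2^N ≥ 1692.62; 2^10 = 1024, 2^11 = 2048.
Minimum N = 11.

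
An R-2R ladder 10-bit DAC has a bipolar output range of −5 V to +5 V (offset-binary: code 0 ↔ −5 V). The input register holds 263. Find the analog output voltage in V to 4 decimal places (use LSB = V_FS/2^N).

LSB = 10 V / 2^10 = 9.766 mV.
V_out = (−5) + 263 × 0.00976562 V = -2.43164 V.

-2.4316 V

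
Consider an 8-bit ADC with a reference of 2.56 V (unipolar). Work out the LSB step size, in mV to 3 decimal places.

10.000 mV

Full-scale span = 2.56 V.
LSB = 2.56 / 2^8 = 2.56 / 256 = 0.01 V = 10.000 mV.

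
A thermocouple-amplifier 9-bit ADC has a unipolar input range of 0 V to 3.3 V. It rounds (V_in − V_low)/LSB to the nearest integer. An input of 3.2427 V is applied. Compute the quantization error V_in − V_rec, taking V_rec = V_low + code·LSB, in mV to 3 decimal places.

0.708 mV

One LSB is 3.3 V / 512 = 6.445 mV.
Scaled input = 503.1098 LSBs, so code = 503.
Reconstructed: 3.2419922 V.
Difference: 0.000707812 V → 0.708 mV.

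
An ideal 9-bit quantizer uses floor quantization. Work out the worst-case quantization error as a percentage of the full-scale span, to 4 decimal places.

0.1953 %

Truncating → worst-case error = 1 LSB = V_FS/2^9, so 100/512 = 0.195312 % of full scale.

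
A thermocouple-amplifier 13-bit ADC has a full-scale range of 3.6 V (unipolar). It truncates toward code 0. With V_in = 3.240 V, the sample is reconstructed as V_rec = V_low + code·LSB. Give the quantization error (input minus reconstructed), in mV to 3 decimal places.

LSB = 3.6/2^13 = 439.45 µV.
(V_in − V_low)/LSB = (3.240 − 0)/0.000439453 = 7372.8000 → code 7372 (floor).
Reconstructed: 3.2396484 V.
V_in − V_rec = 0.000351562 V = 0.352 mV.

0.352 mV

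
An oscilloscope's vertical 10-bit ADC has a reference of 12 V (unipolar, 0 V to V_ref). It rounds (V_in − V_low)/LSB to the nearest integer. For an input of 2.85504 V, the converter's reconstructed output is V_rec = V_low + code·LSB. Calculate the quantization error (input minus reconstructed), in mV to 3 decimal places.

-4.335 mV

Step size: 12 V ÷ 2^10 = 11.719 mV.
(2.85504 − 0)/0.0117188 = 243.6301; round gives code 244.
V_rec = 0 + 244·0.0117188 = 2.859375 V.
Error = 2.85504 − 2.859375 = -0.004335 V = -4.335 mV.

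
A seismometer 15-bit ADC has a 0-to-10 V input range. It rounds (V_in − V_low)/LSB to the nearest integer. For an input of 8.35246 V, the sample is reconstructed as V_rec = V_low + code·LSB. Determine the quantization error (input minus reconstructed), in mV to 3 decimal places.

One LSB is 10 V / 32768 = 305.18 µV.
Scaled input = 27369.3409 LSBs, so code = 27369.
Code 27369 maps back to 0 + 27369×0.000305176 V = 8.352356 V.
V_in − V_rec = 0.000104043 V = 0.104 mV.

0.104 mV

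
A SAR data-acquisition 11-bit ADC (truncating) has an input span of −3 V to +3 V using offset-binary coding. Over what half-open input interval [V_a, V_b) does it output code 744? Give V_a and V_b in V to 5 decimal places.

[-0.82031 V, -0.81738 V)

LSB = 6/2^11 = 2.930 mV.
V_a = V_low + 744·LSB = -0.820312 V; V_b = V_low + 745·LSB = -0.817383 V.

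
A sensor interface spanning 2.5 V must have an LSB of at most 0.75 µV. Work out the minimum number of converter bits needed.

Number of steps required ≥ 2.5 V / 0.75 µV = 3333333.33.
Need 2^N ≥ 3333333.33; 2^21 = 2097152, 2^22 = 4194304.
Minimum N = 22.

22 bits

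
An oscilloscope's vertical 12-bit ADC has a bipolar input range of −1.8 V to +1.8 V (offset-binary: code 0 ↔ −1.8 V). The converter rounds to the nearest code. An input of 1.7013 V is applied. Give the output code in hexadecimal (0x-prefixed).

code 0xF90 (decimal 3984)

Full-scale span = 3.6 V; LSB = 3.6/2^12 = 0.879 mV.
(V_in − V_low)/LSB = (1.7013 − (−1.8)) / 0.000878906 = 3983.701.
Round → code 3984.
In hexadecimal (0x-prefixed): 0xF90.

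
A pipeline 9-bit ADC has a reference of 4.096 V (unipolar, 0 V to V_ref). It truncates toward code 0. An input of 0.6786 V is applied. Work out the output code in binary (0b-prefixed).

code 0b1010100 (decimal 84)

Full-scale span = 4.096 V; LSB = 4.096/2^9 = 8.000 mV.
Input sits at 84.825 steps above V_low.
⌊·⌋(84.825) = 84.
In binary (0b-prefixed): 0b1010100.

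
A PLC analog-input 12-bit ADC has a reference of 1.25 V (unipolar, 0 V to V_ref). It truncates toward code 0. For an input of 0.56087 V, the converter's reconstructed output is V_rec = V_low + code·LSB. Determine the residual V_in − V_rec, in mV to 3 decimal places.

0.262 mV

One LSB is 1.25 V / 4096 = 305.18 µV.
Scaled input = 1837.8588 LSBs, so code = 1837.
V_rec = 0 + 1837·0.000305176 = 0.56060791 V.
V_in − V_rec = 0.00026209 V = 0.262 mV.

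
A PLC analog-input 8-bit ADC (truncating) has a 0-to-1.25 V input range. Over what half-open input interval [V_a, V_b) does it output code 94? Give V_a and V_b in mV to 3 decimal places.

[458.984 mV, 463.867 mV)

LSB = 1.25/2^8 = 4.883 mV.
V_a = V_low + 94·LSB = 0.458984 V; V_b = V_low + 95·LSB = 0.463867 V.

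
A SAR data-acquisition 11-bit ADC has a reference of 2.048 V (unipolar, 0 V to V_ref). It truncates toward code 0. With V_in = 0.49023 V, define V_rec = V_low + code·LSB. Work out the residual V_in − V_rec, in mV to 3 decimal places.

One LSB is 2.048 V / 2048 = 1.000 mV.
Scaled input = 490.2300 LSBs, so code = 490.
Reconstructed: 0.49 V.
V_in − V_rec = 0.00023 V = 0.230 mV.

0.230 mV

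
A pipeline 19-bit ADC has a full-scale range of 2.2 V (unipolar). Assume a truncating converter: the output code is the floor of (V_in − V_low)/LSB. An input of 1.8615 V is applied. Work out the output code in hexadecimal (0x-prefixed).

code 0x6C4E3 (decimal 443619)

Full-scale span = 2.2 V; LSB = 2.2/2^19 = 4.20 µV.
(V_in − V_low)/LSB = (1.8615 − 0) / 4.19617e-06 = 443619.142.
⌊·⌋(443619.142) = 443619.
In hexadecimal (0x-prefixed): 0x6C4E3.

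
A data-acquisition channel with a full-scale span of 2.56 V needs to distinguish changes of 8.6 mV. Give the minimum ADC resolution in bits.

9 bits

Number of steps required ≥ 2.56 V / 8.6 mV = 297.67.
Need 2^N ≥ 297.67; 2^8 = 256, 2^9 = 512.
Minimum N = 9.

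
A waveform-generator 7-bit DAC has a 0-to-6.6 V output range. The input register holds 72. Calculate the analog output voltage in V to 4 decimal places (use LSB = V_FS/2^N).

LSB = 6.6 V / 2^7 = 51.562 mV.
V_out = 0 + 72 × 0.0515625 V = 3.7125 V.

3.7125 V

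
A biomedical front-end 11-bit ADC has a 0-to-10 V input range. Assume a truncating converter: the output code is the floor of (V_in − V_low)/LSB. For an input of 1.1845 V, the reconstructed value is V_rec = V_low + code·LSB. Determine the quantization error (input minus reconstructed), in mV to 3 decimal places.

2.859 mV

LSB = 10/2^11 = 4.883 mV.
Scaled input = 242.5856 LSBs, so code = 242.
Code 242 maps back to 0 + 242×0.00488281 V = 1.1816406 V.
Difference: 0.00285937 V → 2.859 mV.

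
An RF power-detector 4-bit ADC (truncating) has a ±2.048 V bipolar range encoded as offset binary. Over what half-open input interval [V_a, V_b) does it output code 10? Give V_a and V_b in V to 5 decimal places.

LSB = 4.096/2^4 = 256.000 mV.
V_a = V_low + 10·LSB = 0.512 V; V_b = V_low + 11·LSB = 0.768 V.

[0.51200 V, 0.76800 V)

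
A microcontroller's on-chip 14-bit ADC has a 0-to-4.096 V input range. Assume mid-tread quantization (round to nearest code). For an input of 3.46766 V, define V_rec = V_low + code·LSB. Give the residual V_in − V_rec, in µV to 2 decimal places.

One LSB is 4.096 V / 16384 = 250.00 µV.
(V_in − V_low)/LSB = (3.46766 − 0)/0.00025 = 13870.6400 → code 13871 (round).
Code 13871 maps back to 0 + 13871×0.00025 V = 3.46775 V.
Error = 3.46766 − 3.46775 = -9e-05 V = -90.00 µV.

-90.00 µV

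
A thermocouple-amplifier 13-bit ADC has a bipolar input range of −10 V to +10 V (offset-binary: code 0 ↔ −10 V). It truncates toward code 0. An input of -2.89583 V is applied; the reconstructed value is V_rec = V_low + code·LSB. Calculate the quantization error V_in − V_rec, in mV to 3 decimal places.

LSB = 20/2^13 = 2.441 mV.
(V_in − V_low)/LSB = (-2.89583 − (−10))/0.00244141 = 2909.8680 → code 2909 (floor).
Reconstructed: -2.8979492 V.
V_in − V_rec = 0.00211922 V = 2.119 mV.

2.119 mV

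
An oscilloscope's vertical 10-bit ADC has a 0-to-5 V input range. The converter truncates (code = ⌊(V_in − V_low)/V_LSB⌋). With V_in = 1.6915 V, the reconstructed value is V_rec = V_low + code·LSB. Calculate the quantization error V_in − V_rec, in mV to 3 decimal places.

2.047 mV

One LSB is 5 V / 1024 = 4.883 mV.
(1.6915 − 0)/0.00488281 = 346.4192; ⌊·⌋ gives code 346.
Code 346 maps back to 0 + 346×0.00488281 V = 1.6894531 V.
Error = 1.6915 − 1.6894531 = 0.00204688 V = 2.047 mV.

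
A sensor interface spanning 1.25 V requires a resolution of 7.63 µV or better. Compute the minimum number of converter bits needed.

Number of steps required ≥ 1.25 V / 7.63 µV = 163827.00.
Need 2^N ≥ 163827.00; 2^17 = 131072, 2^18 = 262144.
Minimum N = 18.

18 bits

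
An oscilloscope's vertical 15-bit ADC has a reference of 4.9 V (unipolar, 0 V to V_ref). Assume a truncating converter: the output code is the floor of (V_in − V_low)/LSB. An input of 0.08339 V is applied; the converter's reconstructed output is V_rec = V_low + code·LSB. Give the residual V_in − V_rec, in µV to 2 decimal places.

98.37 µV

LSB = 4.9/2^15 = 149.54 µV.
(V_in − V_low)/LSB = (0.08339 − 0)/0.000149536 = 557.6579 → code 557 (floor).
Reconstructed: 0.083291626 V.
V_in − V_rec = 9.8374e-05 V = 98.37 µV.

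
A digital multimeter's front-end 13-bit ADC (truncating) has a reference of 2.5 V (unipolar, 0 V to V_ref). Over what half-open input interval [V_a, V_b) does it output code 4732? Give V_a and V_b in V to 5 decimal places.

LSB = 2.5/2^13 = 305.18 µV.
V_a = V_low + 4732·LSB = 1.44409 V; V_b = V_low + 4733·LSB = 1.4444 V.

[1.44409 V, 1.44440 V)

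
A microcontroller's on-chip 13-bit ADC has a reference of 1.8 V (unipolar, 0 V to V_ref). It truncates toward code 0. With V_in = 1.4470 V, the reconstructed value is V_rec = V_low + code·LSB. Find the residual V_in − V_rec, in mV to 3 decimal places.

0.101 mV

One LSB is 1.8 V / 8192 = 219.73 µV.
Scaled input = 6585.4578 LSBs, so code = 6585.
Code 6585 maps back to 0 + 6585×0.000219727 V = 1.4468994 V.
Error = 1.4470 − 1.4468994 = 0.000100586 V = 0.101 mV.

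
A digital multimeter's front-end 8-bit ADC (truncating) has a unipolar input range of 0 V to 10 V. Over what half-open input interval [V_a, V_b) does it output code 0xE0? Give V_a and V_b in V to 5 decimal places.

[8.75000 V, 8.78906 V)

LSB = 10/2^8 = 39.062 mV.
Code 0xE0 = 224 decimal.
V_a = V_low + 224·LSB = 8.75 V; V_b = V_low + 225·LSB = 8.78906 V.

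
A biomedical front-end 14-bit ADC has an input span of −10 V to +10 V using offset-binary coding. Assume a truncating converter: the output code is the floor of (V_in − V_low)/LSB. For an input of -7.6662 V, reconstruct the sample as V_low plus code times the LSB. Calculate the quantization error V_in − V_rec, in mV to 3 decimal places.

Step size: 20 V ÷ 2^14 = 1.221 mV.
(V_in − V_low)/LSB = (-7.6662 − (−10))/0.0012207 = 1911.8490 → code 1911 (floor).
Reconstructed: -7.6672363 V.
Difference: 0.00103633 V → 1.036 mV.

1.036 mV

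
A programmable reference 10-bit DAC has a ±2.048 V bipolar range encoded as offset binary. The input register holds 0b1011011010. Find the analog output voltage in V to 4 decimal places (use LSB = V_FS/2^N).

0.8720 V

LSB = 4.096 V / 2^10 = 4.000 mV.
Code 0b1011011010 = 730 decimal.
V_out = (−2.048) + 730 × 0.004 V = 0.872 V.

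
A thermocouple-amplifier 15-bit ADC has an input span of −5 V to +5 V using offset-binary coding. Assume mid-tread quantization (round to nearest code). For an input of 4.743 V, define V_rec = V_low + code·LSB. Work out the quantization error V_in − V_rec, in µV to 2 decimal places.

-41.99 µV

LSB = 10/2^15 = 305.18 µV.
(V_in − V_low)/LSB = (4.743 − (−5))/0.000305176 = 31925.8624 → code 31926 (round).
V_rec = (−5) + 31926·0.000305176 = 4.743042 V.
Error = 4.743 − 4.743042 = -4.19922e-05 V = -41.99 µV.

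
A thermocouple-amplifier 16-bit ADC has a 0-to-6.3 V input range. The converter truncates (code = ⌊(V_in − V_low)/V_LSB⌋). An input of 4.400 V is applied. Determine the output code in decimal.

code 45771

With 65536 levels over 6.3 V, one step is 96.13 µV.
(4.400 − 0) / 9.61304e-05 = 45771.175 LSBs.
Floor → code 45771.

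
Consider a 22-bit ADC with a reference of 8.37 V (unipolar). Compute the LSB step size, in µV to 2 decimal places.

Full-scale span = 8.37 V.
LSB = 8.37 / 2^22 = 8.37 / 4194304 = 1.99556e-06 V = 2.00 µV.

2.00 µV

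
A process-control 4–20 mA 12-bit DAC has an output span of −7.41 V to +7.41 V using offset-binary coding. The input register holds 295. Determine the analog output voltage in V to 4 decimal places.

-6.3426 V

LSB = 14.82 V / 2^12 = 3.618 mV.
V_out = (−7.41) + 295 × 0.00361816 V = -6.34264 V.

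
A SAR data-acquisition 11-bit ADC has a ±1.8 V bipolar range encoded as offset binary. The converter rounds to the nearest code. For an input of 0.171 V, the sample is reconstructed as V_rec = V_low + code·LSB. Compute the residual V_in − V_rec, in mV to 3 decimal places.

Step size: 3.6 V ÷ 2^11 = 1.758 mV.
(0.171 − (−1.8))/0.00175781 = 1121.2800; round gives code 1121.
Code 1121 maps back to (−1.8) + 1121×0.00175781 V = 0.17050781 V.
Difference: 0.000492188 V → 0.492 mV.

0.492 mV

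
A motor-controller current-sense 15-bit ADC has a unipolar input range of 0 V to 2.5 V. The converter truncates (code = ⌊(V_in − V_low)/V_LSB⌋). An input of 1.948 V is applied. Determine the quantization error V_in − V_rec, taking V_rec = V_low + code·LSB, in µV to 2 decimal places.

Step size: 2.5 V ÷ 2^15 = 76.29 µV.
(1.948 − 0)/7.62939e-05 = 25532.8256; ⌊·⌋ gives code 25532.
Reconstructed: 1.947937 V.
Difference: 6.29883e-05 V → 62.99 µV.

62.99 µV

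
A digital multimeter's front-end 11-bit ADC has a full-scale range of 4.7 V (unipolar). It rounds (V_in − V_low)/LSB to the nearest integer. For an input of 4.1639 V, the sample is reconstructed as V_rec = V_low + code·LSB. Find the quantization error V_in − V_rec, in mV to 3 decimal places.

0.912 mV

Step size: 4.7 V ÷ 2^11 = 2.295 mV.
(V_in − V_low)/LSB = (4.1639 − 0)/0.00229492 = 1814.3973 → code 1814 (round).
Reconstructed: 4.1629883 V.
V_in − V_rec = 0.000911719 V = 0.912 mV.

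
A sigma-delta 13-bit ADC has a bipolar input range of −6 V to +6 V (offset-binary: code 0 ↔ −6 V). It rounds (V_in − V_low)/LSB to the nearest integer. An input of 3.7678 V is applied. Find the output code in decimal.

LSB = 12 V / 8192 = 1.465 mV.
(3.7678 − (−6)) / 0.00146484 = 6668.151 LSBs.
Round → code 6668.

code 6668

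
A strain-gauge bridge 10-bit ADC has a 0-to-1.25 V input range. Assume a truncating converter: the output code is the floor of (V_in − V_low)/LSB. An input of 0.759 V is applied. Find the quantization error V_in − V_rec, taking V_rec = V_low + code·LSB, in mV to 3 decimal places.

0.943 mV

One LSB is 1.25 V / 1024 = 1.221 mV.
(V_in − V_low)/LSB = (0.759 − 0)/0.0012207 = 621.7728 → code 621 (floor).
Reconstructed: 0.75805664 V.
Difference: 0.000943359 V → 0.943 mV.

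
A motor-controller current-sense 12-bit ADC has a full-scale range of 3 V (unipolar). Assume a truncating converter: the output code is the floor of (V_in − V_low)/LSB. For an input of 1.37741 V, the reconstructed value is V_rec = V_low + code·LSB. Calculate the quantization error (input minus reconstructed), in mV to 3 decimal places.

LSB = 3/2^12 = 0.732 mV.
Scaled input = 1880.6238 LSBs, so code = 1880.
Code 1880 maps back to 0 + 1880×0.000732422 V = 1.3769531 V.
Error = 1.37741 − 1.3769531 = 0.000456875 V = 0.457 mV.

0.457 mV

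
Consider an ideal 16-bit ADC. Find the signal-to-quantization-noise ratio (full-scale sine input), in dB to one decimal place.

SNR ≈ 6.02·N + 1.76 dB = 6.02·16 + 1.76 = 98.08 dB.

98.1 dB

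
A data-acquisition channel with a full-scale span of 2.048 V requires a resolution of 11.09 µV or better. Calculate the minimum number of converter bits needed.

18 bits

Number of steps required ≥ 2.048 V / 11.09 µV = 184670.87.
Need 2^N ≥ 184670.87; 2^17 = 131072, 2^18 = 262144.
Minimum N = 18.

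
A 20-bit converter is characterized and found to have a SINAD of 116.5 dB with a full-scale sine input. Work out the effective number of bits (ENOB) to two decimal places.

ENOB = (SINAD − 1.76) / 6.02 = (116.5 − 1.76)/6.02 = 19.060.

19.06 bits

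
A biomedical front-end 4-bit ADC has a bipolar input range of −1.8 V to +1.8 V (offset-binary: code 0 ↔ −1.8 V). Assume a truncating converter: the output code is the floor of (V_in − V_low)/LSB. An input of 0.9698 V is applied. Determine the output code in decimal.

code 12

Full-scale span = 3.6 V; LSB = 3.6/2^4 = 225.000 mV.
(0.9698 − (−1.8)) / 0.225 = 12.310 LSBs.
Floor → code 12.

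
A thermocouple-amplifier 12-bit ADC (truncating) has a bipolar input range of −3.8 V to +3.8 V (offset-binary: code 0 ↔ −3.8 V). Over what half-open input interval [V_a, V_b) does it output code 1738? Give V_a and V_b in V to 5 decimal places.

[-0.57520 V, -0.57334 V)

LSB = 7.6/2^12 = 1.855 mV.
V_a = V_low + 1738·LSB = -0.575195 V; V_b = V_low + 1739·LSB = -0.57334 V.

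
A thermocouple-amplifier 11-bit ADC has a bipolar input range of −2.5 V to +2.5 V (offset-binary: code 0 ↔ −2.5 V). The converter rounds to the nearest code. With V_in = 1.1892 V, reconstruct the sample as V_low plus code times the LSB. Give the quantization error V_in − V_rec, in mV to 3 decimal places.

0.235 mV

LSB = 5/2^11 = 2.441 mV.
(V_in − V_low)/LSB = (1.1892 − (−2.5))/0.00244141 = 1511.0963 → code 1511 (round).
Code 1511 maps back to (−2.5) + 1511×0.00244141 V = 1.1889648 V.
V_in − V_rec = 0.000235156 V = 0.235 mV.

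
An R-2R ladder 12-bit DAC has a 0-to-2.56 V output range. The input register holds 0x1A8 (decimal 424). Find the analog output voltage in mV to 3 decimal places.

LSB = 2.56 V / 2^12 = 0.625 mV.
Code 0x1A8 = 424 decimal.
V_out = 0 + 424 × 0.000625 V = 0.265 V.
= 265.000 mV.

265.000 mV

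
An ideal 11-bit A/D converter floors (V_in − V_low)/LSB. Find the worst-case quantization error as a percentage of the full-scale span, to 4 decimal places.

0.0488 %

Truncating → worst-case error = 1 LSB = V_FS/2^11, so 100/2048 = 0.0488281 % of full scale.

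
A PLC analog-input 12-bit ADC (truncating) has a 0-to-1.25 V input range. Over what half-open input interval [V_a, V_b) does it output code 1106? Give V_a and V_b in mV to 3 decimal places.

LSB = 1.25/2^12 = 305.18 µV.
V_a = V_low + 1106·LSB = 0.337524 V; V_b = V_low + 1107·LSB = 0.33783 V.

[337.524 mV, 337.830 mV)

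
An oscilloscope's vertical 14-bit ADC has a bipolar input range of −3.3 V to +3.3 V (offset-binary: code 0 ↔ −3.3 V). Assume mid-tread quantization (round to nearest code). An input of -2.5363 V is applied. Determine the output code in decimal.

Full-scale span = 6.6 V; LSB = 6.6/2^14 = 402.83 µV.
(V_in − V_low)/LSB = (-2.5363 − (−3.3)) / 0.000402832 = 1895.827.
round(1895.827) = 1896.

code 1896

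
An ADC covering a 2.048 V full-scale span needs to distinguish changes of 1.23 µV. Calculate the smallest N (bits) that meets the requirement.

Number of steps required ≥ 2.048 V / 1.23 µV = 1665040.65.
Need 2^N ≥ 1665040.65; 2^20 = 1048576, 2^21 = 2097152.
Minimum N = 21.

21 bits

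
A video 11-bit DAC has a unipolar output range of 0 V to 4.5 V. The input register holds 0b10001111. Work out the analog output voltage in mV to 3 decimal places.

314.209 mV

LSB = 4.5 V / 2^11 = 2.197 mV.
Code 0b10001111 = 143 decimal.
V_out = 0 + 143 × 0.00219727 V = 0.314209 V.
= 314.209 mV.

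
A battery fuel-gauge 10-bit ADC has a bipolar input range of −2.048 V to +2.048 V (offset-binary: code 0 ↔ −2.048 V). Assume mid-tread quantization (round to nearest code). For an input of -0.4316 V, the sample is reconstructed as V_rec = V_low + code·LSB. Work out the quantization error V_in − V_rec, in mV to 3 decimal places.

0.400 mV

One LSB is 4.096 V / 1024 = 4.000 mV.
Scaled input = 404.1000 LSBs, so code = 404.
Reconstructed: -0.432 V.
V_in − V_rec = 0.0004 V = 0.400 mV.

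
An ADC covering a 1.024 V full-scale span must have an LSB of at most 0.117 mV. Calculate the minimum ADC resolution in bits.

14 bits

Number of steps required ≥ 1.024 V / 0.117 mV = 8752.14.
Need 2^N ≥ 8752.14; 2^13 = 8192, 2^14 = 16384.
Minimum N = 14.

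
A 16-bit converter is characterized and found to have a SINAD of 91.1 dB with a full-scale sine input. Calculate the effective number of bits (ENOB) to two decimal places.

14.84 bits

ENOB = (SINAD − 1.76) / 6.02 = (91.1 − 1.76)/6.02 = 14.841.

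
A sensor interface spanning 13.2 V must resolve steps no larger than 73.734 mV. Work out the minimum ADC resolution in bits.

Number of steps required ≥ 13.2 V / 73.734 mV = 179.02.
Need 2^N ≥ 179.02; 2^7 = 128, 2^8 = 256.
Minimum N = 8.

8 bits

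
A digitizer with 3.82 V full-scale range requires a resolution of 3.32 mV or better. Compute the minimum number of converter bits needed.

11 bits

Number of steps required ≥ 3.82 V / 3.32 mV = 1150.60.
Need 2^N ≥ 1150.60; 2^10 = 1024, 2^11 = 2048.
Minimum N = 11.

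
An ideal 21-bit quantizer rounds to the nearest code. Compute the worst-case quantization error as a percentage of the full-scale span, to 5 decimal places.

Rounding → worst-case error = ½ LSB = V_FS/2^22, so 100/4194304 = 2.38419e-05 % of full scale.

0.00002 %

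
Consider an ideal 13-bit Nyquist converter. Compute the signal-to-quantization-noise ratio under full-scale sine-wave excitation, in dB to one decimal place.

80.0 dB

SNR ≈ 6.02·N + 1.76 dB = 6.02·13 + 1.76 = 80.02 dB.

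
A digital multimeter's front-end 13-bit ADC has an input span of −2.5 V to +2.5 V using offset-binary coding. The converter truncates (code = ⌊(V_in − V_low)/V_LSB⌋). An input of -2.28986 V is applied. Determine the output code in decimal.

code 344

Full-scale span = 5 V; LSB = 5/2^13 = 0.610 mV.
(V_in − V_low)/LSB = (-2.28986 − (−2.5)) / 0.000610352 = 344.293.
Floor → code 344.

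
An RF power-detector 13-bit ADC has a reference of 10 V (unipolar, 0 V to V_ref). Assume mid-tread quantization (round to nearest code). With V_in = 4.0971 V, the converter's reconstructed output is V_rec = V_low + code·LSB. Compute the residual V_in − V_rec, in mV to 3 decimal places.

One LSB is 10 V / 8192 = 1.221 mV.
Scaled input = 3356.3443 LSBs, so code = 3356.
Code 3356 maps back to 0 + 3356×0.0012207 V = 4.0966797 V.
Difference: 0.000420313 V → 0.420 mV.

0.420 mV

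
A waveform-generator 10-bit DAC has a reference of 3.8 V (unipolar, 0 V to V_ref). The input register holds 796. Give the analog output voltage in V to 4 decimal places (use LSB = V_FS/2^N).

LSB = 3.8 V / 2^10 = 3.711 mV.
V_out = 0 + 796 × 0.00371094 V = 2.95391 V.

2.9539 V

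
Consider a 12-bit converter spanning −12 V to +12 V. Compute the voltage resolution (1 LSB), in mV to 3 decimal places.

5.859 mV

Full-scale span = 24 V.
LSB = 24 / 2^12 = 24 / 4096 = 0.00585938 V = 5.859 mV.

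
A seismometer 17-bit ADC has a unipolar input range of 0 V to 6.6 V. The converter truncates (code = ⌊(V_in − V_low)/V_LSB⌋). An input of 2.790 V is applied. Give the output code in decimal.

Full-scale span = 6.6 V; LSB = 6.6/2^17 = 50.35 µV.
Input sits at 55407.709 steps above V_low.
Floor → code 55407.

code 55407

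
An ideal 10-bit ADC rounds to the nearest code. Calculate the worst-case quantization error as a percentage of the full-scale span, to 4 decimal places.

0.0488 %

Rounding → worst-case error = ½ LSB = V_FS/2^11, so 100/2048 = 0.0488281 % of full scale.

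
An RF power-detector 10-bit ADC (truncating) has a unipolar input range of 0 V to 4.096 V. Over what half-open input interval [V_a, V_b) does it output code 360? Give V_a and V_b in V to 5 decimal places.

LSB = 4.096/2^10 = 4.000 mV.
V_a = V_low + 360·LSB = 1.44 V; V_b = V_low + 361·LSB = 1.444 V.

[1.44000 V, 1.44400 V)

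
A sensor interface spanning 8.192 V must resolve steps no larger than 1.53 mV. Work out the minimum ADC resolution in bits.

13 bits

Number of steps required ≥ 8.192 V / 1.53 mV = 5354.25.
Need 2^N ≥ 5354.25; 2^12 = 4096, 2^13 = 8192.
Minimum N = 13.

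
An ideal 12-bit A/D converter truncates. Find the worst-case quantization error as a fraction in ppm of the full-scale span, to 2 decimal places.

244.14 ppm

Truncating → worst-case error = 1 LSB = V_FS/2^12, so 1e+06/4096 = 244.141 ppm of full scale.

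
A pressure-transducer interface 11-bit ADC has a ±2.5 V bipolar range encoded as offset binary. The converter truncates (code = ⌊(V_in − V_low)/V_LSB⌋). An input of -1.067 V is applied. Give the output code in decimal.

Full-scale span = 5 V; LSB = 5/2^11 = 2.441 mV.
(V_in − V_low)/LSB = (-1.067 − (−2.5)) / 0.00244141 = 586.957.
So the output code is 586.

code 586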